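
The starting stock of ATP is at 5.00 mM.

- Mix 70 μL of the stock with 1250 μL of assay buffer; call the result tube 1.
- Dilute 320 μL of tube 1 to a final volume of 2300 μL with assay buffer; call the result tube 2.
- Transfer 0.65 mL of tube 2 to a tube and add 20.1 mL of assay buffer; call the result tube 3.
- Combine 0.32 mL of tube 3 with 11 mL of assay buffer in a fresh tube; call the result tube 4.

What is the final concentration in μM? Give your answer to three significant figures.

0.0327 μM

Step 1: 70 μL + 1250 μL = 1320 μL total → factor 1320/70 = 18.857
Step 2: 320 μL brought to 2300 μL → factor 2300/320 = 7.1875
Step 3: 0.65 mL + 20.1 mL = 20.75 mL total → factor 20.75/0.65 = 31.923
Step 4: 0.32 mL + 11 mL = 11.32 mL total → factor 11.32/0.32 = 35.375
Overall dilution factor = 18.857 × 7.1875 × 31.923 × 35.375 = 1.5306 × 10^5
Final = 5.00 mM / 1.5306 × 10^5 = 3.267 × 10^-5 mM = 0.0327 μM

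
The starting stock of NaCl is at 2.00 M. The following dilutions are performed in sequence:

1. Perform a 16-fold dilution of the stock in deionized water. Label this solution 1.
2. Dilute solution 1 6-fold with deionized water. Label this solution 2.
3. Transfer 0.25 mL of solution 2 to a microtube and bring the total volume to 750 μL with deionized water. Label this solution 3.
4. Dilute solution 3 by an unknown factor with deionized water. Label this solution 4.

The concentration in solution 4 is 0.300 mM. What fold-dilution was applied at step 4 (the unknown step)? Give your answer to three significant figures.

Step 1: 16-fold → factor 16
Step 2: 6-fold → factor 6
Step 3: 0.25 mL brought to 750 μL → factor 0.75/0.25 = 3
Step 4: unknown factor x
Product of known-step factors = 288
Overall factor = 2.00 M / (0.300 mM) = 6666.7
x = 6666.7 / 288 = 23.1

23.1-fold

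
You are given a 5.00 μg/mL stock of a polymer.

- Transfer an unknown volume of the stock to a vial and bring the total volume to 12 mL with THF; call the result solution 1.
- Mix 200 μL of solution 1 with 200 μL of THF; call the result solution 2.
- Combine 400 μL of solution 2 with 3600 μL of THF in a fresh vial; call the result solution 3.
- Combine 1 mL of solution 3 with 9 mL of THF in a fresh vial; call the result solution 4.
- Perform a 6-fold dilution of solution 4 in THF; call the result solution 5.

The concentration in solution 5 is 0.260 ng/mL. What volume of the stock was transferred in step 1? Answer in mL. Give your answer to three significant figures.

Step 1: v brought to 12 mL → factor = 12 mL/v
Step 2: 200 μL + 200 μL = 400 μL total → factor 400/200 = 2
Step 3: 400 μL + 3600 μL = 4000 μL total → factor 4000/400 = 10
Step 4: 1 mL + 9 mL = 10 mL total → factor 10/1 = 10
Step 5: 6-fold → factor 6
Product of known-step factors = 1200
Overall factor = 5.00 μg/mL / (0.260 ng/mL) = 19231
Step-1 factor = 19231 / 1200 = 16.026
v = 12 mL / 16.026 = 0.749 mL

0.749 mL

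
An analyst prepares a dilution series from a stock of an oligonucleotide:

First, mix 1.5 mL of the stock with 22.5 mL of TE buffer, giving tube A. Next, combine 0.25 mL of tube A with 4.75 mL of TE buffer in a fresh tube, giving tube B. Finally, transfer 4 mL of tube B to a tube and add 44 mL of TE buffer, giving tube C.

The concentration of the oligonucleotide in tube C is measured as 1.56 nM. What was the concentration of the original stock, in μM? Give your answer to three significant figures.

5.99 μM

Step 1: 1.5 mL + 22.5 mL = 24 mL total → factor 24/1.5 = 16
Step 2: 0.25 mL + 4.75 mL = 5 mL total → factor 5/0.25 = 20
Step 3: 4 mL + 44 mL = 48 mL total → factor 48/4 = 12
Overall dilution factor = 16 × 20 × 12 = 3840
Stock = 1.56 nM × 3840 = 5990 nM = 5.99 μM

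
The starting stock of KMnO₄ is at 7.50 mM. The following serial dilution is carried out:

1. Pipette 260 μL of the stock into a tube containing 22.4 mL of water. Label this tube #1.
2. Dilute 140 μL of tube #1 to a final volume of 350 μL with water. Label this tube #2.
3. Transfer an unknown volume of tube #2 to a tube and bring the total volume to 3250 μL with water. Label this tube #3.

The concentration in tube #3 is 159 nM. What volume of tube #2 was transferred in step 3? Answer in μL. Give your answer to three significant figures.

Step 1: 260 μL + 22.4 mL = 22660 μL total → factor 22660/260 = 87.154
Step 2: 140 μL brought to 350 μL → factor 350/140 = 2.5
Step 3: v brought to 3250 μL → factor = 3250 μL/v
Product of known-step factors = 217.88
Overall factor = 7.50 mM / (159 nM) = 47170
Step-3 factor = 47170 / 217.88 = 216.49
v = 3250 μL / 216.49 = 15.0 μL

15.0 μL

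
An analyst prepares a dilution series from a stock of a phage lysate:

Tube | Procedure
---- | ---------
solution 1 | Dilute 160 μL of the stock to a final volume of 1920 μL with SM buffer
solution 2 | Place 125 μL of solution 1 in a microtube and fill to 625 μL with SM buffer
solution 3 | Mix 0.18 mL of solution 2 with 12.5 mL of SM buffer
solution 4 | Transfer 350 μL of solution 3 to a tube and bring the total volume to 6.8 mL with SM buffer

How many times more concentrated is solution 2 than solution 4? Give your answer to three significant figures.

1.37 × 10^3

Step 1: 160 μL brought to 1920 μL → factor 1920/160 = 12
Step 2: 125 μL brought to 625 μL → factor 625/125 = 5
Step 3: 0.18 mL + 12.5 mL = 12.68 mL total → factor 12.68/0.18 = 70.444
Step 4: 350 μL brought to 6.8 mL → factor 6800/350 = 19.429
Dilution factor to solution 2 = 60; to solution 4 = 82118
[solution 2]/[solution 4] = (factor to solution 4)/(factor to solution 2) = 82118/60 = 1.37 × 10^3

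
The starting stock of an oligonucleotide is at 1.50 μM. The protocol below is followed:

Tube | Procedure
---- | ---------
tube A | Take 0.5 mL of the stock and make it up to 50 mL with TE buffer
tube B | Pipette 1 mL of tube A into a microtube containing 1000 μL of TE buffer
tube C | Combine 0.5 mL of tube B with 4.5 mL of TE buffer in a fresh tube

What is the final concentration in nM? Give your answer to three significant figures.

Step 1: 0.5 mL brought to 50 mL → factor 50/0.5 = 100
Step 2: 1 mL + 1000 μL = 2 mL total → factor 2/1 = 2
Step 3: 0.5 mL + 4.5 mL = 5 mL total → factor 5/0.5 = 10
Overall dilution factor = 100 × 2 × 10 = 2000
Final = 1.50 μM / 2000 = 0.0007500 μM = 0.750 nM

0.750 nM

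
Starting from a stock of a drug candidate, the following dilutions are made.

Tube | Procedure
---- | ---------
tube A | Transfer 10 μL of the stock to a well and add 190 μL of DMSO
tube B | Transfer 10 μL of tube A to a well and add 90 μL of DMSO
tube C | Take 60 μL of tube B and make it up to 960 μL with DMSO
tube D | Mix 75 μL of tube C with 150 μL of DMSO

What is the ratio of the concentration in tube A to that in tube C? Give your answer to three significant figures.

Step 1: 10 μL + 190 μL = 200 μL total → factor 200/10 = 20
Step 2: 10 μL + 90 μL = 100 μL total → factor 100/10 = 10
Step 3: 60 μL brought to 960 μL → factor 960/60 = 16
Dilution factor to tube A = 20; to tube C = 3200
[tube A]/[tube C] = (factor to tube C)/(factor to tube A) = 3200/20 = 160

160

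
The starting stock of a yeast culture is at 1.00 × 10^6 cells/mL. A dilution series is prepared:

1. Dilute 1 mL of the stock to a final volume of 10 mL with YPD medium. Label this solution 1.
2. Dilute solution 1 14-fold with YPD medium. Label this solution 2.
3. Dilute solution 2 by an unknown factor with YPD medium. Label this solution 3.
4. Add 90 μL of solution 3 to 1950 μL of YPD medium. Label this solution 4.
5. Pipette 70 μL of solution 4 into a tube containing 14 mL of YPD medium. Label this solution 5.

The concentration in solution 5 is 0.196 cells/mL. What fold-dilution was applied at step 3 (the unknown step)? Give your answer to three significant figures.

Step 1: 1 mL brought to 10 mL → factor 10/1 = 10
Step 2: 14-fold → factor 14
Step 3: unknown factor x
Step 4: 90 μL + 1950 μL = 2040 μL total → factor 2040/90 = 22.667
Step 5: 70 μL + 14 mL = 14070 μL total → factor 14070/70 = 201
Product of known-step factors = 6.3784 × 10^5
Overall factor = 1.00 × 10^6 cells/mL / (0.196 cells/mL) = 5.102 × 10^6
x = 5.102 × 10^6 / 6.3784 × 10^5 = 8.00

8.00-fold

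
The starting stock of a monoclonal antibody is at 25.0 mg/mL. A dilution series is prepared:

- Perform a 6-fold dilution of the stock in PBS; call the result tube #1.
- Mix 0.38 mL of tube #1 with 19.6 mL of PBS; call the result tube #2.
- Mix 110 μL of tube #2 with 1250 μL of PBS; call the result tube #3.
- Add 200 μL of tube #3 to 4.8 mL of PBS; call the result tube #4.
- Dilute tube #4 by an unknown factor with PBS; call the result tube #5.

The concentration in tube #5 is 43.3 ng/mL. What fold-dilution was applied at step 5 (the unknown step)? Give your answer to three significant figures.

5.92-fold

Step 1: 6-fold → factor 6
Step 2: 0.38 mL + 19.6 mL = 19.98 mL total → factor 19.98/0.38 = 52.579
Step 3: 110 μL + 1250 μL = 1360 μL total → factor 1360/110 = 12.364
Step 4: 200 μL + 4.8 mL = 5000 μL total → factor 5000/200 = 25
Step 5: unknown factor x
Product of known-step factors = 97510
Overall factor = 25.0 mg/mL / (43.3 ng/mL) = 5.7737 × 10^5
x = 5.7737 × 10^5 / 97510 = 5.92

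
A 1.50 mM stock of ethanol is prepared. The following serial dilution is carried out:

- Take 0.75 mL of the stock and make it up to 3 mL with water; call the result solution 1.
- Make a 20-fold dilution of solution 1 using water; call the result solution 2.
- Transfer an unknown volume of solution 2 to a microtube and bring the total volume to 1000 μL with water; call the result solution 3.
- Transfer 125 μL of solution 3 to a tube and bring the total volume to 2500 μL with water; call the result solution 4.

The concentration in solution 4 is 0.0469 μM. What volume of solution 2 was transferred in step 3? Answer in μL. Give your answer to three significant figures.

50.0 μL

Step 1: 0.75 mL brought to 3 mL → factor 3/0.75 = 4
Step 2: 20-fold → factor 20
Step 3: v brought to 1000 μL → factor = 1000 μL/v
Step 4: 125 μL brought to 2500 μL → factor 2500/125 = 20
Product of known-step factors = 1600
Overall factor = 1.50 mM / (0.0469 μM) = 31983
Step-3 factor = 31983 / 1600 = 19.989
v = 1000 μL / 19.989 = 50.0 μL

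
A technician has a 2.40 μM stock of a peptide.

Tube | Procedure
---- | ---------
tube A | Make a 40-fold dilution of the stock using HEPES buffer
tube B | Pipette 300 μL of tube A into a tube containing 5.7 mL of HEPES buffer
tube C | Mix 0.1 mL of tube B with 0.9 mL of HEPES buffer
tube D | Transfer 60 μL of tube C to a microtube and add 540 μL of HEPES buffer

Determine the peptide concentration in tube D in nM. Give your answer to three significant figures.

Step 1: 40-fold → factor 40
Step 2: 300 μL + 5.7 mL = 6000 μL total → factor 6000/300 = 20
Step 3: 0.1 mL + 0.9 mL = 1 mL total → factor 1/0.1 = 10
Step 4: 60 μL + 540 μL = 600 μL total → factor 600/60 = 10
Overall dilution factor = 40 × 20 × 10 × 10 = 80000
Final = 2.40 μM / 80000 = 3.000 × 10^-5 μM = 0.0300 nM

0.0300 nM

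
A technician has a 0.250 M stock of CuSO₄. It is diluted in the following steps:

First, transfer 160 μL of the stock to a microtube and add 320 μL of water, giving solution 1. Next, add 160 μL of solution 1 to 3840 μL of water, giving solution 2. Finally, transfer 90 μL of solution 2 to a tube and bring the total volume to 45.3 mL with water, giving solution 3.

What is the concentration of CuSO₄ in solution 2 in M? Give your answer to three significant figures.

0.00333 M

Step 1: 160 μL + 320 μL = 480 μL total → factor 480/160 = 3
Step 2: 160 μL + 3840 μL = 4000 μL total → factor 4000/160 = 25
Dilution factor through solution 2 = 3 × 25 = 75
[solution 2] = 0.250 M / 75 = 0.00333 M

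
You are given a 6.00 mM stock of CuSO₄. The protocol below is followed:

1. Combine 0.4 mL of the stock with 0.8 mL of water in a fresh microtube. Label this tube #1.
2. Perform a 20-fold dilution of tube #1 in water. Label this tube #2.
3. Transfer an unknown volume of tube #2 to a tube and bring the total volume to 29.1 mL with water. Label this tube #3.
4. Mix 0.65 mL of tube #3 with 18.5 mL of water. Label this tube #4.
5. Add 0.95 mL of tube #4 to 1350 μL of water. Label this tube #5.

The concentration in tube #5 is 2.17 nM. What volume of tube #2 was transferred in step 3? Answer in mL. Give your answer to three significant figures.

Step 1: 0.4 mL + 0.8 mL = 1.2 mL total → factor 1.2/0.4 = 3
Step 2: 20-fold → factor 20
Step 3: v brought to 29.1 mL → factor = 29.1 mL/v
Step 4: 0.65 mL + 18.5 mL = 19.15 mL total → factor 19.15/0.65 = 29.462
Step 5: 0.95 mL + 1350 μL = 2.3 mL total → factor 2.3/0.95 = 2.4211
Product of known-step factors = 4279.7
Overall factor = 6.00 mM / (2.17 nM) = 2.765 × 10^6
Step-3 factor = 2.765 × 10^6 / 4279.7 = 646.07
v = 29.1 mL / 646.07 = 0.0450 mL

0.0450 mL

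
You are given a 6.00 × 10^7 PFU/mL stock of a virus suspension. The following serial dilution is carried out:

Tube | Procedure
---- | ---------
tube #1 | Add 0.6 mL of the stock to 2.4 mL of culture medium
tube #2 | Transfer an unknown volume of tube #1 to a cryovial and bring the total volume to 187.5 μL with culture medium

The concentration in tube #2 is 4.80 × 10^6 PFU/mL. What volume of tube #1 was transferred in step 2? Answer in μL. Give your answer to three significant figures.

75.0 μL

Step 1: 0.6 mL + 2.4 mL = 3 mL total → factor 3/0.6 = 5
Step 2: v brought to 187.5 μL → factor = 187.5 μL/v
Product of known-step factors = 5
Overall factor = 6.00 × 10^7 PFU/mL / (4.80 × 10^6 PFU/mL) = 12.5
Step-2 factor = 12.5 / 5 = 2.5
v = 187.5 μL / 2.5 = 75.0 μL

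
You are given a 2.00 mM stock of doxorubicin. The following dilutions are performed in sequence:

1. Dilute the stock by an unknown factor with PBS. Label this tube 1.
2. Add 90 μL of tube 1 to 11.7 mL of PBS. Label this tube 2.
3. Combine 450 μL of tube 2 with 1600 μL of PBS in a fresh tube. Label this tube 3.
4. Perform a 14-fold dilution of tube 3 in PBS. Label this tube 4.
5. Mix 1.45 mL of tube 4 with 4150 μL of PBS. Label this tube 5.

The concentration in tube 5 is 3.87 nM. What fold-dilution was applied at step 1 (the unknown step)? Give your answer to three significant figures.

16.0-fold

Step 1: unknown factor x
Step 2: 90 μL + 11.7 mL = 11790 μL total → factor 11790/90 = 131
Step 3: 450 μL + 1600 μL = 2050 μL total → factor 2050/450 = 4.5556
Step 4: 14-fold → factor 14
Step 5: 1.45 mL + 4150 μL = 5.6 mL total → factor 5.6/1.45 = 3.8621
Product of known-step factors = 32267
Overall factor = 2.00 mM / (3.87 nM) = 5.168 × 10^5
x = 5.168 × 10^5 / 32267 = 16.0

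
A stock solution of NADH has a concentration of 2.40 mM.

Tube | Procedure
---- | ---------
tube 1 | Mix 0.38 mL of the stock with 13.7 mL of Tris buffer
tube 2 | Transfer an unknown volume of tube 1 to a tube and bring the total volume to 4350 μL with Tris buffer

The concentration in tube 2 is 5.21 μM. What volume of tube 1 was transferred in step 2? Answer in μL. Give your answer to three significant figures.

Step 1: 0.38 mL + 13.7 mL = 14.08 mL total → factor 14.08/0.38 = 37.053
Step 2: v brought to 4350 μL → factor = 4350 μL/v
Product of known-step factors = 37.053
Overall factor = 2.40 mM / (5.21 μM) = 460.65
Step-2 factor = 460.65 / 37.053 = 12.432
v = 4350 μL / 12.432 = 350 μL

350 μL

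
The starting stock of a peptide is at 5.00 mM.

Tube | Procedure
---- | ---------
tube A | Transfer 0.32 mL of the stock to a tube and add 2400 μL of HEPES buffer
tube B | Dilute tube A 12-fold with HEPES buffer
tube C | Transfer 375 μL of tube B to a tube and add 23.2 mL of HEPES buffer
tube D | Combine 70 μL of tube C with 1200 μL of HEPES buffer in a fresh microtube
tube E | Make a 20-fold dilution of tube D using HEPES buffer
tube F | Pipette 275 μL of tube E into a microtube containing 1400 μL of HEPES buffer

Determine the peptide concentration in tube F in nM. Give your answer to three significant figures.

Step 1: 0.32 mL + 2400 μL = 2.72 mL total → factor 2.72/0.32 = 8.5
Step 2: 12-fold → factor 12
Step 3: 375 μL + 23.2 mL = 23575 μL total → factor 23575/375 = 62.867
Step 4: 70 μL + 1200 μL = 1270 μL total → factor 1270/70 = 18.143
Step 5: 20-fold → factor 20
Step 6: 275 μL + 1400 μL = 1675 μL total → factor 1675/275 = 6.0909
Overall dilution factor = 8.5 × 12 × 62.867 × 18.143 × 20 × 6.0909 = 1.4172 × 10^7
Final = 5.00 mM / 1.4172 × 10^7 = 3.528 × 10^-7 mM = 0.353 nM

0.353 nM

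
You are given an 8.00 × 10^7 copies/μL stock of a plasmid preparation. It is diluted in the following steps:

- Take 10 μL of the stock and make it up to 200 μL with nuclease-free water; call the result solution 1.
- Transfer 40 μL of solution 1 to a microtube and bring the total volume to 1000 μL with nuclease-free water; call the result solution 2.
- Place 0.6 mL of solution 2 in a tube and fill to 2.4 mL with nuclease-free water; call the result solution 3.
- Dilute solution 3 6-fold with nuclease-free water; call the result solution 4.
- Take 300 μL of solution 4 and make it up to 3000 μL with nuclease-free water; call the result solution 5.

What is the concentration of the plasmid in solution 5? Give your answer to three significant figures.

Step 1: 10 μL brought to 200 μL → factor 200/10 = 20
Step 2: 40 μL brought to 1000 μL → factor 1000/40 = 25
Step 3: 0.6 mL brought to 2.4 mL → factor 2.4/0.6 = 4
Step 4: 6-fold → factor 6
Step 5: 300 μL brought to 3000 μL → factor 3000/300 = 10
Overall dilution factor = 20 × 25 × 4 × 6 × 10 = 1.2 × 10^5
Final = 8.00 × 10^7 copies/μL / 1.2 × 10^5 = 667 copies/μL

667 copies/μL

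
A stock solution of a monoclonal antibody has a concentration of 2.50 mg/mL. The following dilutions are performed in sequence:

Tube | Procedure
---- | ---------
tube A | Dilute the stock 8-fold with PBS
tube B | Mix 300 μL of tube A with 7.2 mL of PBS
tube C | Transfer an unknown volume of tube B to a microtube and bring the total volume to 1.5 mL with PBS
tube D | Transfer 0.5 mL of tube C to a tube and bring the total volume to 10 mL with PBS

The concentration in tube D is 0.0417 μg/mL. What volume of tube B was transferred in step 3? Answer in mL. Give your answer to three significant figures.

Step 1: 8-fold → factor 8
Step 2: 300 μL + 7.2 mL = 7500 μL total → factor 7500/300 = 25
Step 3: v brought to 1.5 mL → factor = 1.5 mL/v
Step 4: 0.5 mL brought to 10 mL → factor 10/0.5 = 20
Product of known-step factors = 4000
Overall factor = 2.50 mg/mL / (0.0417 μg/mL) = 59952
Step-3 factor = 59952 / 4000 = 14.988
v = 1.5 mL / 14.988 = 0.100 mL

0.100 mL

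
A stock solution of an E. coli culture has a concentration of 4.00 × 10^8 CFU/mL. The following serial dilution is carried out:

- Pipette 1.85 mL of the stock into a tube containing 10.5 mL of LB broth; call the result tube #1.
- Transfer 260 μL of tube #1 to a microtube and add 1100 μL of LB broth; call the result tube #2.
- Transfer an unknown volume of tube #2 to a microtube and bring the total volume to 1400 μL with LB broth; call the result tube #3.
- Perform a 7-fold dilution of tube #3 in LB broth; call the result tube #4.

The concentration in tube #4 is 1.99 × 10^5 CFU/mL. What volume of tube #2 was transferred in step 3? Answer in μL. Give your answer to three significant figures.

170 μL

Step 1: 1.85 mL + 10.5 mL = 12.35 mL total → factor 12.35/1.85 = 6.6757
Step 2: 260 μL + 1100 μL = 1360 μL total → factor 1360/260 = 5.2308
Step 3: v brought to 1400 μL → factor = 1400 μL/v
Step 4: 7-fold → factor 7
Product of known-step factors = 244.43
Overall factor = 4.00 × 10^8 CFU/mL / (1.99 × 10^5 CFU/mL) = 2010.1
Step-3 factor = 2010.1 / 244.43 = 8.2233
v = 1400 μL / 8.2233 = 170 μL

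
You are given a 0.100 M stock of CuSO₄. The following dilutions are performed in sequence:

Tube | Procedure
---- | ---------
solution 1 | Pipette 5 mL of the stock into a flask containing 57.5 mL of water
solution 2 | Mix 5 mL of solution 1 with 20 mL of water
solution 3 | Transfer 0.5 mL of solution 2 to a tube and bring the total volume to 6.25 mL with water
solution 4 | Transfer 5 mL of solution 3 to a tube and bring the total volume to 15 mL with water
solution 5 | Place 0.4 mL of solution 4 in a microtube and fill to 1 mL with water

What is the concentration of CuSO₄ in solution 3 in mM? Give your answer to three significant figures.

0.128 mM

Step 1: 5 mL + 57.5 mL = 62.5 mL total → factor 62.5/5 = 12.5
Step 2: 5 mL + 20 mL = 25 mL total → factor 25/5 = 5
Step 3: 0.5 mL brought to 6.25 mL → factor 6.25/0.5 = 12.5
Dilution factor through solution 3 = 12.5 × 5 × 12.5 = 781.25
[solution 3] = 0.100 M / 781.25 = 0.0001280 M = 0.128 mM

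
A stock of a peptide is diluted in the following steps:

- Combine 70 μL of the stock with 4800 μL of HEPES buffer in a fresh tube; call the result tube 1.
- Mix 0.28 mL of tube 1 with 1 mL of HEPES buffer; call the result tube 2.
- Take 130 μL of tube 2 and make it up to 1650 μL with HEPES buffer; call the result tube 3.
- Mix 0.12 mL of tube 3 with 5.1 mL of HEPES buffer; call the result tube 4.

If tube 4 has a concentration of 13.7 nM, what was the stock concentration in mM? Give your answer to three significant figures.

Step 1: 70 μL + 4800 μL = 4870 μL total → factor 4870/70 = 69.571
Step 2: 0.28 mL + 1 mL = 1.28 mL total → factor 1.28/0.28 = 4.5714
Step 3: 130 μL brought to 1650 μL → factor 1650/130 = 12.692
Step 4: 0.12 mL + 5.1 mL = 5.22 mL total → factor 5.22/0.12 = 43.5
Overall dilution factor = 69.571 × 4.5714 × 12.692 × 43.5 = 1.756 × 10^5
Stock = 13.7 nM × 1.756 × 10^5 = 2.406 × 10^6 nM = 2.41 mM

2.41 mM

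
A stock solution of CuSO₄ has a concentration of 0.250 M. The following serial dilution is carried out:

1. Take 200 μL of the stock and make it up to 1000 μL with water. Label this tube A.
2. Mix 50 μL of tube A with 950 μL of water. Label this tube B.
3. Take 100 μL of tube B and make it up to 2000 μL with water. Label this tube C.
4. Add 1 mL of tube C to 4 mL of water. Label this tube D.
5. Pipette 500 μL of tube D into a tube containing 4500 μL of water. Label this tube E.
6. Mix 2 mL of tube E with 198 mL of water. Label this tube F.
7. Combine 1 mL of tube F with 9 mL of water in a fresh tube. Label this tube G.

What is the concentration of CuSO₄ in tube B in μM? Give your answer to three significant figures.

2.50 × 10^3 μM

Step 1: 200 μL brought to 1000 μL → factor 1000/200 = 5
Step 2: 50 μL + 950 μL = 1000 μL total → factor 1000/50 = 20
Dilution factor through tube B = 5 × 20 = 100
[tube B] = 0.250 M / 100 = 0.002500 M = 2.50 × 10^3 μM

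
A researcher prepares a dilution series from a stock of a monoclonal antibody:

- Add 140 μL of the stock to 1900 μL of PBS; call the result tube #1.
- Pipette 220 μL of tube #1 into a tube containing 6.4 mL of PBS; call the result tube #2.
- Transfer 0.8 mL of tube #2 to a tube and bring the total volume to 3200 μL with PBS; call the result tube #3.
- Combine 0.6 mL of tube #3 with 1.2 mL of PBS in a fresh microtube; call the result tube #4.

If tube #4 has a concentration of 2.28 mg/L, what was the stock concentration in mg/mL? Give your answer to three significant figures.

Step 1: 140 μL + 1900 μL = 2040 μL total → factor 2040/140 = 14.571
Step 2: 220 μL + 6.4 mL = 6620 μL total → factor 6620/220 = 30.091
Step 3: 0.8 mL brought to 3200 μL → factor 3.2/0.8 = 4
Step 4: 0.6 mL + 1.2 mL = 1.8 mL total → factor 1.8/0.6 = 3
Overall dilution factor = 14.571 × 30.091 × 4 × 3 = 5261.6
Stock = 2.28 mg/L × 5261.6 = 1.200 × 10^4 mg/L = 12.0 mg/mL

12.0 mg/mL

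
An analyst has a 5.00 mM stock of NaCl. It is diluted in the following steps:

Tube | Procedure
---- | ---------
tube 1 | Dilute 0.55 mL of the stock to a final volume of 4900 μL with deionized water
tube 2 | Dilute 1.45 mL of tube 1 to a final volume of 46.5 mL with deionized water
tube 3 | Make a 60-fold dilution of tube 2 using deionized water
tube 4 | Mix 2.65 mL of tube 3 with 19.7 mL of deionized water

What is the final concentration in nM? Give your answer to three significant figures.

Step 1: 0.55 mL brought to 4900 μL → factor 4.9/0.55 = 8.9091
Step 2: 1.45 mL brought to 46.5 mL → factor 46.5/1.45 = 32.069
Step 3: 60-fold → factor 60
Step 4: 2.65 mL + 19.7 mL = 22.35 mL total → factor 22.35/2.65 = 8.434
Overall dilution factor = 8.9091 × 32.069 × 60 × 8.434 = 1.4458 × 10^5
Final = 5.00 mM / 1.4458 × 10^5 = 3.458 × 10^-5 mM = 34.6 nM

34.6 nM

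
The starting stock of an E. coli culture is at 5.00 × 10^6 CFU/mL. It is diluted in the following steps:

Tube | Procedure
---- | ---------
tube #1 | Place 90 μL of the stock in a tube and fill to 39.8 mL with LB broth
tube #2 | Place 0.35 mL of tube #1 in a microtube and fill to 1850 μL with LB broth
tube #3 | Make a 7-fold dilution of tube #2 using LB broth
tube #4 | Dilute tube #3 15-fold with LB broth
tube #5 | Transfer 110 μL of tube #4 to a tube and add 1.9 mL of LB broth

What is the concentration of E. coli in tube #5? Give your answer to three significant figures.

Step 1: 90 μL brought to 39.8 mL → factor 39800/90 = 442.22
Step 2: 0.35 mL brought to 1850 μL → factor 1.85/0.35 = 5.2857
Step 3: 7-fold → factor 7
Step 4: 15-fold → factor 15
Step 5: 110 μL + 1.9 mL = 2010 μL total → factor 2010/110 = 18.273
Overall dilution factor = 442.22 × 5.2857 × 7 × 15 × 18.273 = 4.4847 × 10^6
Final = 5.00 × 10^6 CFU/mL / 4.4847 × 10^6 = 1.11 CFU/mL

1.11 CFU/mL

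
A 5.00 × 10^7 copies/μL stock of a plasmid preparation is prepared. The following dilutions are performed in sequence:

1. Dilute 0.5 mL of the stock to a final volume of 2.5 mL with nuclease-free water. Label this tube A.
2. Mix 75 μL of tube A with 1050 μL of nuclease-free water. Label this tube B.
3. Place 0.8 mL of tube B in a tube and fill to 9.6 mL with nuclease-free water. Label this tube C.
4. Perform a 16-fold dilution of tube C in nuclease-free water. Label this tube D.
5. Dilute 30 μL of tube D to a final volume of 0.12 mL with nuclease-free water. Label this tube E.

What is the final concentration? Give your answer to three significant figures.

Step 1: 0.5 mL brought to 2.5 mL → factor 2.5/0.5 = 5
Step 2: 75 μL + 1050 μL = 1125 μL total → factor 1125/75 = 15
Step 3: 0.8 mL brought to 9.6 mL → factor 9.6/0.8 = 12
Step 4: 16-fold → factor 16
Step 5: 30 μL brought to 0.12 mL → factor 120/30 = 4
Overall dilution factor = 5 × 15 × 12 × 16 × 4 = 57600
Final = 5.00 × 10^7 copies/μL / 57600 = 868 copies/μL

868 copies/μL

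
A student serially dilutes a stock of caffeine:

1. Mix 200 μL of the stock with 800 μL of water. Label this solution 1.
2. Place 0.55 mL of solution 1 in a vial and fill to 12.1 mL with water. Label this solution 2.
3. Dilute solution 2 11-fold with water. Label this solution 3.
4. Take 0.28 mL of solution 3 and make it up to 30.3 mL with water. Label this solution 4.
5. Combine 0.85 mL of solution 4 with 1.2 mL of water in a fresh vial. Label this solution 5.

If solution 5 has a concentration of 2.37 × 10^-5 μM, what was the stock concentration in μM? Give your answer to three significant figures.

Step 1: 200 μL + 800 μL = 1000 μL total → factor 1000/200 = 5
Step 2: 0.55 mL brought to 12.1 mL → factor 12.1/0.55 = 22
Step 3: 11-fold → factor 11
Step 4: 0.28 mL brought to 30.3 mL → factor 30.3/0.28 = 108.21
Step 5: 0.85 mL + 1.2 mL = 2.05 mL total → factor 2.05/0.85 = 2.4118
Overall dilution factor = 5 × 22 × 11 × 108.21 × 2.4118 = 3.1579 × 10^5
Stock = 2.37 × 10^-5 μM × 3.1579 × 10^5 = 7.48 μM

7.48 μM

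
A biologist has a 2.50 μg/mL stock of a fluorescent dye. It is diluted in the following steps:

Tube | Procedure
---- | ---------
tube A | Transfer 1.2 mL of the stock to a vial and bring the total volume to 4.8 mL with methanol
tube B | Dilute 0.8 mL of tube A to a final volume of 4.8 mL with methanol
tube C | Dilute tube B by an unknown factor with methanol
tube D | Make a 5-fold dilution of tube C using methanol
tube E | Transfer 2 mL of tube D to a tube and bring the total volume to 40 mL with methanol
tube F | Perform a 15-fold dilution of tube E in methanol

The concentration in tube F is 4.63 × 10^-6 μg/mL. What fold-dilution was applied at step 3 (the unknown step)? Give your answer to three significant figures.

Step 1: 1.2 mL brought to 4.8 mL → factor 4.8/1.2 = 4
Step 2: 0.8 mL brought to 4.8 mL → factor 4.8/0.8 = 6
Step 3: unknown factor x
Step 4: 5-fold → factor 5
Step 5: 2 mL brought to 40 mL → factor 40/2 = 20
Step 6: 15-fold → factor 15
Product of known-step factors = 36000
Overall factor = 2.50 μg/mL / (4.63 × 10^-6 μg/mL) = 5.3996 × 10^5
x = 5.3996 × 10^5 / 36000 = 15.0

15.0-fold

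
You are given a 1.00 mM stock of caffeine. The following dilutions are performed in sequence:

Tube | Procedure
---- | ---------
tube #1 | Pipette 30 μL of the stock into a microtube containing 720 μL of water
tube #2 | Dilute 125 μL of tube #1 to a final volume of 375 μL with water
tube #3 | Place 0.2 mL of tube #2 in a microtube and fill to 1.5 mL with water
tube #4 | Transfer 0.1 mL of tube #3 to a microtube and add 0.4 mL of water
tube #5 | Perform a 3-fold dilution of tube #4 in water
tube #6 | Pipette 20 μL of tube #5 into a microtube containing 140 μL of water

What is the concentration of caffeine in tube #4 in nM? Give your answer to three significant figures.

356 nM

Step 1: 30 μL + 720 μL = 750 μL total → factor 750/30 = 25
Step 2: 125 μL brought to 375 μL → factor 375/125 = 3
Step 3: 0.2 mL brought to 1.5 mL → factor 1.5/0.2 = 7.5
Step 4: 0.1 mL + 0.4 mL = 0.5 mL total → factor 0.5/0.1 = 5
Dilution factor through tube #4 = 25 × 3 × 7.5 × 5 = 2812.5
[tube #4] = 1.00 mM / 2812.5 = 0.0003556 mM = 356 nM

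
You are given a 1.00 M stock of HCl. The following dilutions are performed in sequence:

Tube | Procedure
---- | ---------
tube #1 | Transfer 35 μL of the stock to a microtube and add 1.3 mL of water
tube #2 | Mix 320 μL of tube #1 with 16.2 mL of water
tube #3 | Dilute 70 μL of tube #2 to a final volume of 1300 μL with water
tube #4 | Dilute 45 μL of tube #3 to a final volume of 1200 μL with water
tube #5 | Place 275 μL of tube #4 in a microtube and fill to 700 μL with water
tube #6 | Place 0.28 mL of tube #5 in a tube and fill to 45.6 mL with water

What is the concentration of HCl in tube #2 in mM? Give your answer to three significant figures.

0.508 mM

Step 1: 35 μL + 1.3 mL = 1335 μL total → factor 1335/35 = 38.143
Step 2: 320 μL + 16.2 mL = 16520 μL total → factor 16520/320 = 51.625
Dilution factor through tube #2 = 38.143 × 51.625 = 1969.1
[tube #2] = 1.00 M / 1969.1 = 0.0005078 M = 0.508 mM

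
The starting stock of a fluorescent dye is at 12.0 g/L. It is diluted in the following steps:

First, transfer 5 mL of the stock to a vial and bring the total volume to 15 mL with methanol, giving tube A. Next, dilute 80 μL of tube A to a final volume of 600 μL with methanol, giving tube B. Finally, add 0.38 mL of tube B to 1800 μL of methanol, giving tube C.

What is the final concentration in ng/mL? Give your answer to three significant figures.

9.30 × 10^4 ng/mL

Step 1: 5 mL brought to 15 mL → factor 15/5 = 3
Step 2: 80 μL brought to 600 μL → factor 600/80 = 7.5
Step 3: 0.38 mL + 1800 μL = 2.18 mL total → factor 2.18/0.38 = 5.7368
Overall dilution factor = 3 × 7.5 × 5.7368 = 129.08
Final = 12.0 g/L / 129.08 = 0.09297 g/L = 9.30 × 10^4 ng/mL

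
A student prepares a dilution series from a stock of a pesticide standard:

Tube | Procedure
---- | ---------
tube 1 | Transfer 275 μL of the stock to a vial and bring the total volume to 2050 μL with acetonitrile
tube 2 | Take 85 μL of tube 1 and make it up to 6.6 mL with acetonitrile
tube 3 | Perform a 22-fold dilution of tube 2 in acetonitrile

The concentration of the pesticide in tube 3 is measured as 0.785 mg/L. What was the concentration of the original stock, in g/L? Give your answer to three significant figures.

10.0 g/L

Step 1: 275 μL brought to 2050 μL → factor 2050/275 = 7.4545
Step 2: 85 μL brought to 6.6 mL → factor 6600/85 = 77.647
Step 3: 22-fold → factor 22
Overall dilution factor = 7.4545 × 77.647 × 22 = 12734
Stock = 0.785 mg/L × 12734 = 9996 mg/L = 10.0 g/L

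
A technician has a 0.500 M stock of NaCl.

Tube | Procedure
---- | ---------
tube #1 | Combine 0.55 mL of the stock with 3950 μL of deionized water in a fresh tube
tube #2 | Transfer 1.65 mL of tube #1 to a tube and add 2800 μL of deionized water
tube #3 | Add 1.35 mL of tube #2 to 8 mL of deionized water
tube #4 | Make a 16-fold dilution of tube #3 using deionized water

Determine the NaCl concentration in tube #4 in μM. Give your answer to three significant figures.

Step 1: 0.55 mL + 3950 μL = 4.5 mL total → factor 4.5/0.55 = 8.1818
Step 2: 1.65 mL + 2800 μL = 4.45 mL total → factor 4.45/1.65 = 2.697
Step 3: 1.35 mL + 8 mL = 9.35 mL total → factor 9.35/1.35 = 6.9259
Step 4: 16-fold → factor 16
Overall dilution factor = 8.1818 × 2.697 × 6.9259 × 16 = 2445.3
Final = 0.500 M / 2445.3 = 0.0002045 M = 204 μM

204 μM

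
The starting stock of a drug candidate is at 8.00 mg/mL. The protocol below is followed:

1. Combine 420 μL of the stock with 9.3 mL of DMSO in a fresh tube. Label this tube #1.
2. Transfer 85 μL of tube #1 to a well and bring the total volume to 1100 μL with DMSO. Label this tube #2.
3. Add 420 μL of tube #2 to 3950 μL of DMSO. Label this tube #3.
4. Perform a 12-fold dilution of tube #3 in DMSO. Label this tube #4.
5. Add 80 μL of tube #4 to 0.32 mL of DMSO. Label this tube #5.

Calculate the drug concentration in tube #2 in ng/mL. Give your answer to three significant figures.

2.67 × 10^4 ng/mL

Step 1: 420 μL + 9.3 mL = 9720 μL total → factor 9720/420 = 23.143
Step 2: 85 μL brought to 1100 μL → factor 1100/85 = 12.941
Dilution factor through tube #2 = 23.143 × 12.941 = 299.5
[tube #2] = 8.00 mg/mL / 299.5 = 0.02671 mg/mL = 2.67 × 10^4 ng/mL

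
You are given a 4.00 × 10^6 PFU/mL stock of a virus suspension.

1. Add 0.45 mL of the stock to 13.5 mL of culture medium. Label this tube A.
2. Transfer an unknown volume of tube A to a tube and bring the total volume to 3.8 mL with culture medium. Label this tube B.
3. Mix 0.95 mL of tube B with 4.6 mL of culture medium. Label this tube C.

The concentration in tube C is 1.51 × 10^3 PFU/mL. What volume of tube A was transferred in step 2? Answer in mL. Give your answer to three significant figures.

0.260 mL

Step 1: 0.45 mL + 13.5 mL = 13.95 mL total → factor 13.95/0.45 = 31
Step 2: v brought to 3.8 mL → factor = 3.8 mL/v
Step 3: 0.95 mL + 4.6 mL = 5.55 mL total → factor 5.55/0.95 = 5.8421
Product of known-step factors = 181.11
Overall factor = 4.00 × 10^6 PFU/mL / (1.51 × 10^3 PFU/mL) = 2649
Step-2 factor = 2649 / 181.11 = 14.627
v = 3.8 mL / 14.627 = 0.260 mL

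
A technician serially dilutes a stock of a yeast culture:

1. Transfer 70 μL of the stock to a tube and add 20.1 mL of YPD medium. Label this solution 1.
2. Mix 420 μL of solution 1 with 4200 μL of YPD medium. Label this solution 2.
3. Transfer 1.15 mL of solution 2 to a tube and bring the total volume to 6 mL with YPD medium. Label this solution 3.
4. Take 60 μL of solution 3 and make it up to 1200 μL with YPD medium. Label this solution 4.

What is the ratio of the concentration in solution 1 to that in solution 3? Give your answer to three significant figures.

Step 1: 70 μL + 20.1 mL = 20170 μL total → factor 20170/70 = 288.14
Step 2: 420 μL + 4200 μL = 4620 μL total → factor 4620/420 = 11
Step 3: 1.15 mL brought to 6 mL → factor 6/1.15 = 5.2174
Dilution factor to solution 1 = 288.14; to solution 3 = 16537
[solution 1]/[solution 3] = (factor to solution 3)/(factor to solution 1) = 16537/288.14 = 57.4

57.4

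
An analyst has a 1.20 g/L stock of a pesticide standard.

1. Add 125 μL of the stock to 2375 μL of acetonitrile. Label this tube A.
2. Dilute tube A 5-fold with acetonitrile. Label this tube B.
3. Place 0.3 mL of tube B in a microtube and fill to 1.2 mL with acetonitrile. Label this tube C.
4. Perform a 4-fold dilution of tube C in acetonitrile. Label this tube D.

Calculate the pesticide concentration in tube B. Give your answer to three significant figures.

0.0120 g/L

Step 1: 125 μL + 2375 μL = 2500 μL total → factor 2500/125 = 20
Step 2: 5-fold → factor 5
Dilution factor through tube B = 20 × 5 = 100
[tube B] = 1.20 g/L / 100 = 0.0120 g/L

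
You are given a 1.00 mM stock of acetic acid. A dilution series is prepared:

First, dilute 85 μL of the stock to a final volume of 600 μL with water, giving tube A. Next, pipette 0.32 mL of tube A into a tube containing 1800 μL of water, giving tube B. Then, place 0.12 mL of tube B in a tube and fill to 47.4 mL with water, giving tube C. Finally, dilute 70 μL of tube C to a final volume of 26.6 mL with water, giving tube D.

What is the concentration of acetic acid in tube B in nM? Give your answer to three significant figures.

Step 1: 85 μL brought to 600 μL → factor 600/85 = 7.0588
Step 2: 0.32 mL + 1800 μL = 2.12 mL total → factor 2.12/0.32 = 6.625
Dilution factor through tube B = 7.0588 × 6.625 = 46.765
[tube B] = 1.00 mM / 46.765 = 0.02138 mM = 2.14 × 10^4 nM

2.14 × 10^4 nM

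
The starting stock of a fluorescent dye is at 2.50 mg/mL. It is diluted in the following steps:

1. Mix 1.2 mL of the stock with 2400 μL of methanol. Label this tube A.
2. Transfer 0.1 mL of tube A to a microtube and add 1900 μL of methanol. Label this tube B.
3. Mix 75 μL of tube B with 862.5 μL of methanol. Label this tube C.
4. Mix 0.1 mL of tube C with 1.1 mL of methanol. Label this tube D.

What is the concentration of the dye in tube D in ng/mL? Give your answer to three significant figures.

278 ng/mL

Step 1: 1.2 mL + 2400 μL = 3.6 mL total → factor 3.6/1.2 = 3
Step 2: 0.1 mL + 1900 μL = 2 mL total → factor 2/0.1 = 20
Step 3: 75 μL + 862.5 μL = 937.5 μL total → factor 937.5/75 = 12.5
Step 4: 0.1 mL + 1.1 mL = 1.2 mL total → factor 1.2/0.1 = 12
Overall dilution factor = 3 × 20 × 12.5 × 12 = 9000
Final = 2.50 mg/mL / 9000 = 0.0002778 mg/mL = 278 ng/mL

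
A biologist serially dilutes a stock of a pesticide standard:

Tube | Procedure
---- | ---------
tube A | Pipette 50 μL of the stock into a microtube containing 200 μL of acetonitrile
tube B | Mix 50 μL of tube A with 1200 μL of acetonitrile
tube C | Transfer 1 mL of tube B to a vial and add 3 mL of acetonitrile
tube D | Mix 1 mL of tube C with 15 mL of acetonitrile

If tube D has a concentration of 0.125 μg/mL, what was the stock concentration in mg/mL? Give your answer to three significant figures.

1.00 mg/mL

Step 1: 50 μL + 200 μL = 250 μL total → factor 250/50 = 5
Step 2: 50 μL + 1200 μL = 1250 μL total → factor 1250/50 = 25
Step 3: 1 mL + 3 mL = 4 mL total → factor 4/1 = 4
Step 4: 1 mL + 15 mL = 16 mL total → factor 16/1 = 16
Overall dilution factor = 5 × 25 × 4 × 16 = 8000
Stock = 0.125 μg/mL × 8000 = 1000 μg/mL = 1.00 mg/mL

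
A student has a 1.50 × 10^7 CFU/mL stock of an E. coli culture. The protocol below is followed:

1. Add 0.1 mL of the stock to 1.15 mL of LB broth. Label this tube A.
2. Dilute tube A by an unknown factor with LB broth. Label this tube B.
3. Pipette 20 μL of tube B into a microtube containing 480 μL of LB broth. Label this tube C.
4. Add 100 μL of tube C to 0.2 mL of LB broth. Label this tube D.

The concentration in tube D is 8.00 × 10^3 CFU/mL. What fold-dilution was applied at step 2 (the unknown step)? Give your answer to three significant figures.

Step 1: 0.1 mL + 1.15 mL = 1.25 mL total → factor 1.25/0.1 = 12.5
Step 2: unknown factor x
Step 3: 20 μL + 480 μL = 500 μL total → factor 500/20 = 25
Step 4: 100 μL + 0.2 mL = 300 μL total → factor 300/100 = 3
Product of known-step factors = 937.5
Overall factor = 1.50 × 10^7 CFU/mL / (8.00 × 10^3 CFU/mL) = 1875
x = 1875 / 937.5 = 2.00

2.00-fold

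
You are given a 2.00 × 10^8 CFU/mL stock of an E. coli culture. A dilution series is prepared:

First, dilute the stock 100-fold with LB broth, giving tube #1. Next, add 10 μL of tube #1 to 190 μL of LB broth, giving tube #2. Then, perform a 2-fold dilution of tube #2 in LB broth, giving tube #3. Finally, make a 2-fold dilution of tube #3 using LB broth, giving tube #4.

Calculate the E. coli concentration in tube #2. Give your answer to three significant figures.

Step 1: 100-fold → factor 100
Step 2: 10 μL + 190 μL = 200 μL total → factor 200/10 = 20
Dilution factor through tube #2 = 100 × 20 = 2000
[tube #2] = 2.00 × 10^8 CFU/mL / 2000 = 1.00 × 10^5 CFU/mL

1.00 × 10^5 CFU/mL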